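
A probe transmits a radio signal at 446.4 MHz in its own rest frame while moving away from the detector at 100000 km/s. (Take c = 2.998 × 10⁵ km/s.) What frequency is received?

315.6 MHz

β = v/c = 100000/299800 = 0.3336.
Relativistic Doppler for frequency: f' = f₀ · √((1 − β)/(1 + β)).
f' = 446.4 × √(0.6664/1.3336) = 446.4 × 0.70693 ≈ 315.6 MHz.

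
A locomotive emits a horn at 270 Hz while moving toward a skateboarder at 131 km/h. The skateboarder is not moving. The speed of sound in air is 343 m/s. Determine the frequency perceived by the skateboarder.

131 km/h = 36.39 m/s.
Moving source, stationary observer: f' = f · v/(v − v_s) since the source is approaching.
f' = 270 × 343/(343 − 36.39) = 270 × 343/306.6 ≈ 302 Hz.

302 Hz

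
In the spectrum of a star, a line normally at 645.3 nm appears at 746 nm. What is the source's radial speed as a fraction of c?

λ'/λ₀ = 1.1561 > 1 (redshift), so the source is receding.
λ'/λ₀ = √((1 + β)/(1 − β)) for a receding source ⇒ β = (r² − 1)/(r² + 1) with r = λ'/λ₀.
β = (1.3365 − 1)/(1.3365 + 1) ≈ 0.144.

0.144c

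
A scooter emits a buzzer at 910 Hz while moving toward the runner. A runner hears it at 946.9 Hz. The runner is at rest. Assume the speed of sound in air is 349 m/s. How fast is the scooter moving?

13.6 m/s

f' = f · v/(v − v_s) ⇒ v_s = v · |1 − f/f'|.
v_s = 349 × |1 − 910/946.9| = 349 × 0.03897 ≈ 13.6 m/s.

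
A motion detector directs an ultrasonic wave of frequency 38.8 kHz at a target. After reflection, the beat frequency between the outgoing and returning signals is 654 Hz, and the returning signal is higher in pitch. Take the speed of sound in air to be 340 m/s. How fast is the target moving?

Double Doppler shift off a moving reflector: f₂ = f₀ · (v + u)/(v − u) (u > 0 toward emitter).
Returning signal is higher, so f₂ = f₀ + Δf = 38800 + 654 = 39454 Hz.
Rearranging, u = v · (f₂ − f₀)/(f₂ + f₀) = 340 × 654/78254 ≈ 2.84 m/s.
So the target is moving at 2.84 m/s toward the emitter.

2.84 m/s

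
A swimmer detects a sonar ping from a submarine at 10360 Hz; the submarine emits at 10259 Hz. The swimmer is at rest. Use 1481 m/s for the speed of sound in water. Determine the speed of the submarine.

14.4 m/s

f' > f, so the submarine is approaching.
f' = f · v/(v − v_s) ⇒ v_s = v · |1 − f/f'|.
v_s = 1481 × |1 − 10259/10360| = 1481 × 0.009749 ≈ 14.4 m/s.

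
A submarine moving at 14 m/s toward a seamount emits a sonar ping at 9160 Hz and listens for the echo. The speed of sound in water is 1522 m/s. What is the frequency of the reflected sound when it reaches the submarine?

The seamount receives the sound from a moving source: f₁ = f₀ · v/(v − v_e) = 9160 × 1522/1508 ≈ 9245 Hz.
On the return leg the submarine is a moving observer: f₂ = f₁ · (v + v_e)/v = 9245 × 1536/1522 ≈ 9330 Hz.
Equivalently f₂ = f₀ · (v + v_e)/(v − v_e).

9330 Hz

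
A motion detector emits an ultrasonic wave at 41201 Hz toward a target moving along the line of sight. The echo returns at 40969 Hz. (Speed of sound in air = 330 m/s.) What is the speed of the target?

Double Doppler shift off a moving reflector: f₂ = f₀ · (v + u)/(v − u) (u > 0 toward emitter).
Rearranging, u = v · (f₂ − f₀)/(f₂ + f₀) = 330 × -232/82170 ≈ -0.93 m/s.
So the target is moving at 0.93 m/s away from the emitter.

0.93 m/s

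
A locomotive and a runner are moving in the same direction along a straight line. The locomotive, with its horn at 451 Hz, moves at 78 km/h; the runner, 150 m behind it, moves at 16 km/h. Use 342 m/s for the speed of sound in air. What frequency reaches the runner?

78 km/h = 21.67 m/s; 16 km/h = 4.444 m/s.
The runner is behind, so the locomotive is moving away from it while the runner is moving toward the locomotive.
With source receding and observer approaching, f' = f · (v + v_o)/(v + v_s).
f' = 451 × (342 + 4.444)/(342 + 21.67) = 451 × 346.44/363.67 ≈ 430 Hz.

430 Hz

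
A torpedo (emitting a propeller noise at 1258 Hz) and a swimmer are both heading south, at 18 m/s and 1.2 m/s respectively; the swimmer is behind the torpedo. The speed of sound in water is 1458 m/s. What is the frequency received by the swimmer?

1244 Hz

The swimmer is behind, so the torpedo is moving away from it while the swimmer is moving toward the torpedo.
Both move, so f' = f · (v + v_o)/(v + v_s).
f' = 1258 × (1458 + 1.2)/(1458 + 18) = 1258 × 1459.2/1476 ≈ 1244 Hz.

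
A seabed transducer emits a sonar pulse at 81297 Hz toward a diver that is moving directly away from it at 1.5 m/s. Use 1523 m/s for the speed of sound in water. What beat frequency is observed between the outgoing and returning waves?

160 Hz

The diver first receives the wave as a moving observer: f₁ = f₀ · (v − u)/v = 81297 × (1523 − 1.5)/1523 ≈ 81216.9 Hz.
The reflection then acts as a moving source: f₂ = f₁ · v/(v + u) ≈ 81137.0 Hz.
Equivalently f₂ = f₀ · (v − u)/(v + u).
Beat frequency: |f₂ − f₀| = 2u·f₀/(v + u) = 2 × 1.5 × 81297/1524.5 ≈ 160 Hz.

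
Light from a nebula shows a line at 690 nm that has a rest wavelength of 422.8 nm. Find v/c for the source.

0.454c

λ'/λ₀ = 1.6320 > 1 (redshift), so the source is receding.
λ'/λ₀ = √((1 + β)/(1 − β)) for a receding source ⇒ β = (r² − 1)/(r² + 1) with r = λ'/λ₀.
β = (2.6633 − 1)/(2.6633 + 1) ≈ 0.454.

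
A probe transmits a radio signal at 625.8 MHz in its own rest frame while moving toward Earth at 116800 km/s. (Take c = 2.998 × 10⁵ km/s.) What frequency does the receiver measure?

β = v/c = 116800/299800 = 0.3896.
Relativistic Doppler for frequency: f' = f₀ · √((1 + β)/(1 − β)).
f' = 625.8 × √(1.3896/0.6104) = 625.8 × 1.50881 ≈ 944.2 MHz.

944.2 MHz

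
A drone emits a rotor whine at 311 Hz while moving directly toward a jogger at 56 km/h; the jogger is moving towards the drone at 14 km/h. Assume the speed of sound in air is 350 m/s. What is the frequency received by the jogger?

56 km/h = 15.56 m/s; 14 km/h = 3.889 m/s.
With source approaching and observer approaching, f' = f · (v + v_o)/(v − v_s).
f' = 311 × (350 + 3.889)/(350 − 15.56) = 311 × 353.89/334.44 ≈ 329 Hz.

329 Hz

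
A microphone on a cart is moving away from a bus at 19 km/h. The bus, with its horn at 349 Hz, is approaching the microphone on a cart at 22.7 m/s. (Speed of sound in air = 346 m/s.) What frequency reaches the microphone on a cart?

19 km/h = 5.278 m/s.
General Doppler shift: f' = f · (v − v_o)/(v − v_s).
f' = 349 × (346 − 5.278)/(346 − 22.7) = 349 × 340.72/323.3 ≈ 368 Hz.

368 Hz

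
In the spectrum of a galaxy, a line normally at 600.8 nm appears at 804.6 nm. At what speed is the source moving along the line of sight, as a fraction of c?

λ'/λ₀ = 1.3392 > 1 (redshift), so the source is receding.
λ'/λ₀ = √((1 + β)/(1 − β)) for a receding source ⇒ β = (r² − 1)/(r² + 1) with r = λ'/λ₀.
β = (1.7935 − 1)/(1.7935 + 1) ≈ 0.284.

0.284c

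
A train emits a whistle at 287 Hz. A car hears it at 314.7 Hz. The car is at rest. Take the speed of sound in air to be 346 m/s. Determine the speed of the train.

30 m/s

f' > f, so the train is approaching.
f' = f · v/(v − v_s) ⇒ v_s = v · |1 − f/f'|.
v_s = 346 × |1 − 287/314.7| = 346 × 0.08802 ≈ 30 m/s.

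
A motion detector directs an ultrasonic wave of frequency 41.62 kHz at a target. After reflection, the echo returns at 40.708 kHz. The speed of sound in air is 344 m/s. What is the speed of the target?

3.8 m/s

Double Doppler shift off a moving reflector: f₂ = f₀ · (v + u)/(v − u) (u > 0 toward emitter).
Rearranging, u = v · (f₂ − f₀)/(f₂ + f₀) = 344 × -0.912/82.328 ≈ -3.8 m/s.
So the target is moving at 3.8 m/s away from the emitter.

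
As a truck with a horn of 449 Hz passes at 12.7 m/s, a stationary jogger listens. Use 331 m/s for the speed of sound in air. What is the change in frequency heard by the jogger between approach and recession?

Approaching: f₁ = f · v/(v − v_s) = 449 × 331/318.3 ≈ 466.9 Hz.
Receding: f₂ = f · v/(v + v_s) = 449 × 331/343.7 ≈ 432.4 Hz.
Drop: f₁ − f₂ = 2f·v·v_s/(v² − v_s²) = 2 × 449 × 331 × 12.7/(331² − 12.7²) ≈ 34.5 Hz.

34.5 Hz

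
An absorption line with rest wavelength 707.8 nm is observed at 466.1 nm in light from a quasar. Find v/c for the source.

0.395

λ'/λ₀ = 0.6585 < 1 (blueshift), so the source is approaching.
λ'/λ₀ = √((1 − β)/(1 + β)) for an approaching source ⇒ β = (1 − r²)/(1 + r²) with r = λ'/λ₀.
β = (1 − 0.4336)/(1 + 0.4336) ≈ 0.395.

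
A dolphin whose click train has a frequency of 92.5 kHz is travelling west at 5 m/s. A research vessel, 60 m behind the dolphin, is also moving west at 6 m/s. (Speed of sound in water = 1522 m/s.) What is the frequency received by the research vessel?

The research vessel is behind, so the dolphin is moving away from it while the research vessel is moving toward the dolphin.
Both move, so f' = f · (v + v_o)/(v + v_s).
f' = 92.5 × (1522 + 6)/(1522 + 5) = 92.5 × 1528/1527 ≈ 92.6 kHz.

92.6 kHz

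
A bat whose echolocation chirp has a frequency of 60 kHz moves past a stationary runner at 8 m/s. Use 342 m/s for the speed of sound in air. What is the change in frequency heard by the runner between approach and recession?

Approaching: f₁ = f · v/(v − v_s) = 60 × 342/334 ≈ 61.44 kHz.
Receding: f₂ = f · v/(v + v_s) = 60 × 342/350 ≈ 58.63 kHz.
Drop: f₁ − f₂ = 2f·v·v_s/(v² − v_s²) = 2 × 60 × 342 × 8/(342² − 8²) ≈ 2.81 kHz.

2.81 kHz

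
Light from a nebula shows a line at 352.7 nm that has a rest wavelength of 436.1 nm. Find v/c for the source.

λ'/λ₀ = 0.8088 < 1 (blueshift), so the source is approaching.
λ'/λ₀ = √((1 − β)/(1 + β)) for an approaching source ⇒ β = (1 − r²)/(1 + r²) with r = λ'/λ₀.
β = (1 − 0.6541)/(1 + 0.6541) ≈ 0.209.

0.209c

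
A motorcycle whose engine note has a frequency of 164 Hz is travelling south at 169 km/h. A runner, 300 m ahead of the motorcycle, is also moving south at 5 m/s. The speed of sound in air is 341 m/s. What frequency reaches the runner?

169 km/h = 46.94 m/s.
The runner is ahead, so the motorcycle is moving toward it while the runner is moving away from the motorcycle.
Both move, so f' = f · (v − v_o)/(v − v_s).
f' = 164 × (341 − 5)/(341 − 46.94) = 164 × 336/294.06 ≈ 187 Hz.

187 Hz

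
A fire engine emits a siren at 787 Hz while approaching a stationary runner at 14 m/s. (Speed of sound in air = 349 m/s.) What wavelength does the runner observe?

42.6 cm

Moving source, stationary observer: f' = f · v/(v − v_s) since the source is approaching.
f' = 787 × 349/(349 − 14) ≈ 820 Hz.
λ' = v/f' = 349/819.89 ≈ 42.6 cm.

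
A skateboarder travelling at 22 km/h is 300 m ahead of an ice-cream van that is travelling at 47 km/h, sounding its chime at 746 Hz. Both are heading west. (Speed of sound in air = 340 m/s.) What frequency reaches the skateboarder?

762 Hz

47 km/h = 13.06 m/s; 22 km/h = 6.111 m/s.
The skateboarder is ahead, so the ice-cream van is moving toward it while the skateboarder is moving away from the ice-cream van.
General Doppler shift: f' = f · (v − v_o)/(v − v_s).
f' = 746 × (340 − 6.111)/(340 − 13.06) = 746 × 333.89/326.94 ≈ 762 Hz.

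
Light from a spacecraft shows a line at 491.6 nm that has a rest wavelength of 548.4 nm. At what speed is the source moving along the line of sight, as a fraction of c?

λ'/λ₀ = 0.8964 < 1 (blueshift), so the source is approaching.
λ'/λ₀ = √((1 − β)/(1 + β)) for an approaching source ⇒ β = (1 − r²)/(1 + r²) with r = λ'/λ₀.
β = (1 − 0.8036)/(1 + 0.8036) ≈ 0.109.

0.109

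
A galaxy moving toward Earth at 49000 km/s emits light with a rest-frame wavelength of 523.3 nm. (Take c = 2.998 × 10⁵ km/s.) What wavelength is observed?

β = v/c = 49000/299800 = 0.1634.
Relativistic Doppler for wavelength: λ' = λ₀ · √((1 − β)/(1 + β)).
λ' = 523.3 × √(0.8366/1.1634) = 523.3 × 0.84796 ≈ 443.7 nm.

443.7 nm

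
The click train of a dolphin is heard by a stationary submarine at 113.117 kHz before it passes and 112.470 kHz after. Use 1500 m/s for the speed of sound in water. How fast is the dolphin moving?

4.3 m/s

f₁/f₂ = (v + v_s)/(v − v_s), so v_s = v · (f₁ − f₂)/(f₁ + f₂).
v_s = 1500 × (113.117 − 112.470)/(113.117 + 112.470) = 1500 × 0.647/225.587 ≈ 4.3 m/s.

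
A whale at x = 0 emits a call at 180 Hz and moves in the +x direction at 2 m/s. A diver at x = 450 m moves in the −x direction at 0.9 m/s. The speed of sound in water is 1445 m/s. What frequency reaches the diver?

180 Hz

The observer lies on the +x side, so the source is heading toward the observer and the observer is heading toward the source.
With source approaching and observer approaching, f' = f · (v + v_o)/(v − v_s).
f' = 180 × (1445 + 0.9)/(1445 − 2) = 180 × 1445.9/1443 ≈ 180 Hz.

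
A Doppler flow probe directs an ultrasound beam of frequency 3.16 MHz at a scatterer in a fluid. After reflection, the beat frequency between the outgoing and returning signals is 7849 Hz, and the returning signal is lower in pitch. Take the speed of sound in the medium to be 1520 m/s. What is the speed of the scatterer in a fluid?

Double Doppler shift off a moving reflector: f₂ = f₀ · (v + u)/(v − u) (u > 0 toward emitter).
Returning signal is lower, so f₂ = f₀ − Δf = 3160000 − 7849 = 3152151 Hz.
Rearranging, u = v · (f₂ − f₀)/(f₂ + f₀) = 1520 × -7849/6312151 ≈ -1.89 m/s.
So the scatterer in a fluid is moving at 1.89 m/s away from the emitter.

1.89 m/s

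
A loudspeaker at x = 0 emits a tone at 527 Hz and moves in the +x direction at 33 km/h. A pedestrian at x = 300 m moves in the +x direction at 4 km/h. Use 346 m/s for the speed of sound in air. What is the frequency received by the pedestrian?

540 Hz

33 km/h = 9.167 m/s; 4 km/h = 1.111 m/s.
The observer lies on the +x side, so the source is heading toward the observer and the observer is heading away from the source.
With source approaching and observer receding, f' = f · (v − v_o)/(v − v_s).
f' = 527 × (346 − 1.111)/(346 − 9.167) = 527 × 344.89/336.83 ≈ 540 Hz.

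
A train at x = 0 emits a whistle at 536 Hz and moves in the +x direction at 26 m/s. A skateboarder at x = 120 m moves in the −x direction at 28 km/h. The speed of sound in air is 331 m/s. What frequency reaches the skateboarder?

595 Hz

28 km/h = 7.778 m/s.
The observer lies on the +x side, so the source is heading toward the observer and the observer is heading toward the source.
With source approaching and observer approaching, f' = f · (v + v_o)/(v − v_s).
f' = 536 × (331 + 7.778)/(331 − 26) = 536 × 338.78/305 ≈ 595 Hz.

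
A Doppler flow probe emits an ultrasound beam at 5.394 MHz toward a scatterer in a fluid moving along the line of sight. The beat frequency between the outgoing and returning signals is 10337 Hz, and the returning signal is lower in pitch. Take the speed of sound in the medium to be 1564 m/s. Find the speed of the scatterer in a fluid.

1.50 m/s

Double Doppler shift off a moving reflector: f₂ = f₀ · (v + u)/(v − u) (u > 0 toward emitter).
Returning signal is lower, so f₂ = f₀ − Δf = 5394000 − 10337 = 5383663 Hz.
Rearranging, u = v · (f₂ − f₀)/(f₂ + f₀) = 1564 × -10337/10777663 ≈ -1.50 m/s.
So the scatterer in a fluid is moving at 1.50 m/s away from the emitter.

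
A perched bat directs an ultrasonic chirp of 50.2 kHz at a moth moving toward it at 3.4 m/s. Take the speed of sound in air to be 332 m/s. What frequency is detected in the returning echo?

At the moth (a moving observer), f₁ = f₀ · (v + u)/v = 50.2 × 335.4/332 ≈ 50.7 kHz.
On reflection it acts as a source moving toward the stationary detector: f₂ = f₁ · v/(v − u) = 50.7 × 332/328.6 ≈ 51.2 kHz.

51.2 kHz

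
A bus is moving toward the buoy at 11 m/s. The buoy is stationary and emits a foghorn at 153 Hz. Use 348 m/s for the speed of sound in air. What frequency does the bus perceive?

158 Hz

Only the observer moves, toward the source, so f' = f · (v + v_o)/v.
f' = 153 × (348 + 11)/348 = 153 × 359/348 ≈ 158 Hz.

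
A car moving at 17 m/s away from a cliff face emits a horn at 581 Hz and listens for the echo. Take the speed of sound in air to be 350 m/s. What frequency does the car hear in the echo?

527 Hz

The cliff face receives the sound from a moving source: f₁ = f₀ · v/(v + v_e) = 581 × 350/367 ≈ 554 Hz.
On the return leg the car is a moving observer: f₂ = f₁ · (v − v_e)/v = 554 × 333/350 ≈ 527 Hz.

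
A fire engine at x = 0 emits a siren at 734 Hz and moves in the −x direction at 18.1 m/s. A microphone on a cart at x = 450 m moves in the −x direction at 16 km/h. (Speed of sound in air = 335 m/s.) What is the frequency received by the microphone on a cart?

706 Hz

16 km/h = 4.444 m/s.
The observer lies on the +x side, so the source is heading away from the observer and the observer is heading toward the source.
With source receding and observer approaching, f' = f · (v + v_o)/(v + v_s).
f' = 734 × (335 + 4.444)/(335 + 18.1) = 734 × 339.44/353.1 ≈ 706 Hz.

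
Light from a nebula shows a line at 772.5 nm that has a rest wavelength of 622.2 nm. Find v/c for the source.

λ'/λ₀ = 1.2416 > 1 (redshift), so the source is receding.
λ'/λ₀ = √((1 + β)/(1 − β)) for a receding source ⇒ β = (r² − 1)/(r² + 1) with r = λ'/λ₀.
β = (1.5415 − 1)/(1.5415 + 1) ≈ 0.213.

0.213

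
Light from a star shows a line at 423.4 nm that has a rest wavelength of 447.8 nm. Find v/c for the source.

0.056

λ'/λ₀ = 0.9455 < 1 (blueshift), so the source is approaching.
λ'/λ₀ = √((1 − β)/(1 + β)) for an approaching source ⇒ β = (1 − r²)/(1 + r²) with r = λ'/λ₀.
β = (1 − 0.8940)/(1 + 0.8940) ≈ 0.056.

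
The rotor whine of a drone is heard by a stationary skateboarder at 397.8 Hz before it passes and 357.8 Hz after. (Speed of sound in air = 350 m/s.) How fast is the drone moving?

f₁/f₂ = (v + v_s)/(v − v_s), so v_s = v · (f₁ − f₂)/(f₁ + f₂).
v_s = 350 × (397.8 − 357.8)/(397.8 + 357.8) = 350 × 40.0/755.6 ≈ 18.5 m/s.

18.5 m/s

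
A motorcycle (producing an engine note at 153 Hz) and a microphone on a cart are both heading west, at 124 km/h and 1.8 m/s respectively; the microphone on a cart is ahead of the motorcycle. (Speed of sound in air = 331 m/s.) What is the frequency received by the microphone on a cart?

170 Hz

124 km/h = 34.44 m/s.
The microphone on a cart is ahead, so the motorcycle is moving toward it while the microphone on a cart is moving away from the motorcycle.
General Doppler shift: f' = f · (v − v_o)/(v − v_s).
f' = 153 × (331 − 1.8)/(331 − 34.44) = 153 × 329.2/296.56 ≈ 170 Hz.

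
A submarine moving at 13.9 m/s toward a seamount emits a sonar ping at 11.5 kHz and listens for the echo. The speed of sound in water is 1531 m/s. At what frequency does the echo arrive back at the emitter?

11.71 kHz

The seamount receives the sound from a moving source: f₁ = f₀ · v/(v − v_e) = 11.5 × 1531/1517.1 ≈ 11.61 kHz.
On the return leg the submarine is a moving observer: f₂ = f₁ · (v + v_e)/v = 11.61 × 1544.9/1531 ≈ 11.71 kHz.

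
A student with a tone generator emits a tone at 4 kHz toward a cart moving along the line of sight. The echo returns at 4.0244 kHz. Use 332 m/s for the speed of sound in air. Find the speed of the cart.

1.01 m/s

Double Doppler shift off a moving reflector: f₂ = f₀ · (v + u)/(v − u) (u > 0 toward emitter).
Rearranging, u = v · (f₂ − f₀)/(f₂ + f₀) = 332 × 0.0244/8.0244 ≈ 1.01 m/s.
So the cart is moving at 1.01 m/s toward the emitter.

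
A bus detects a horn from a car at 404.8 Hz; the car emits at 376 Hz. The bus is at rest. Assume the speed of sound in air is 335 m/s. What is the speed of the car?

f' > f, so the car is approaching.
f' = f · v/(v − v_s) ⇒ v_s = v · |1 − f/f'|.
v_s = 335 × |1 − 376/404.8| = 335 × 0.07115 ≈ 23.8 m/s.

23.8 m/s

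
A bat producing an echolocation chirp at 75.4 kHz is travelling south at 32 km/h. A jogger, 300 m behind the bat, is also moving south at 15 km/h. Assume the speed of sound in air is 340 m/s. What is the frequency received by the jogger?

32 km/h = 8.889 m/s; 15 km/h = 4.167 m/s.
The jogger is behind, so the bat is moving away from it while the jogger is moving toward the bat.
With source receding and observer approaching, f' = f · (v + v_o)/(v + v_s).
f' = 75.4 × (340 + 4.167)/(340 + 8.889) = 75.4 × 344.17/348.89 ≈ 74.4 kHz.

74.4 kHz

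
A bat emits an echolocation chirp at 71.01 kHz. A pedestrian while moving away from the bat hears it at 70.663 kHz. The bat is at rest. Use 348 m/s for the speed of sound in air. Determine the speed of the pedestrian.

1.70 m/s

f' = f · (v − v_o)/v ⇒ v_o = v · |f'/f − 1|.
v_o = 348 × |70.663/71.01 − 1| = 348 × 0.004887 ≈ 1.70 m/s.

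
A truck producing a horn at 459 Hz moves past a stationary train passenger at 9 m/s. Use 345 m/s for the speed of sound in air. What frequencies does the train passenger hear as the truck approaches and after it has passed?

Approaching: f₁ = f · v/(v − v_s) = 459 × 345/336 ≈ 471 Hz.
Receding: f₂ = f · v/(v + v_s) = 459 × 345/354 ≈ 447 Hz.

471 Hz approaching; 447 Hz receding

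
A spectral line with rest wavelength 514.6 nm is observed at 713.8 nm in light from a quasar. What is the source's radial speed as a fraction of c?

0.316

λ'/λ₀ = 1.3871 > 1 (redshift), so the source is receding.
λ'/λ₀ = √((1 + β)/(1 − β)) for a receding source ⇒ β = (r² − 1)/(r² + 1) with r = λ'/λ₀.
β = (1.9240 − 1)/(1.9240 + 1) ≈ 0.316.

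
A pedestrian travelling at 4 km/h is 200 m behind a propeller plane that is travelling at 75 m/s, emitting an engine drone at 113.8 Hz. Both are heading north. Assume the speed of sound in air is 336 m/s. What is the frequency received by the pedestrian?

4 km/h = 1.111 m/s.
The pedestrian is behind, so the propeller plane is moving away from it while the pedestrian is moving toward the propeller plane.
With source receding and observer approaching, f' = f · (v + v_o)/(v + v_s).
f' = 113.8 × (336 + 1.111)/(336 + 75) = 113.8 × 337.11/411 ≈ 93 Hz.

93 Hz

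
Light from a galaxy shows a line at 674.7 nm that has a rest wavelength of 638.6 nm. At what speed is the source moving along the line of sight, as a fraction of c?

λ'/λ₀ = 1.0565 > 1 (redshift), so the source is receding.
λ'/λ₀ = √((1 + β)/(1 − β)) for a receding source ⇒ β = (r² − 1)/(r² + 1) with r = λ'/λ₀.
β = (1.1163 − 1)/(1.1163 + 1) ≈ 0.055.

0.055c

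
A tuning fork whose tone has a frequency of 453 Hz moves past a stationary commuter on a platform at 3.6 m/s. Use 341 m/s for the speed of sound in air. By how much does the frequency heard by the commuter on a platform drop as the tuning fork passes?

Approaching: f₁ = f · v/(v − v_s) = 453 × 341/337.4 ≈ 457.83 Hz.
Receding: f₂ = f · v/(v + v_s) = 453 × 341/344.6 ≈ 448.27 Hz.
Drop: f₁ − f₂ = 2f·v·v_s/(v² − v_s²) = 2 × 453 × 341 × 3.6/(341² − 3.6²) ≈ 9.57 Hz.

9.57 Hz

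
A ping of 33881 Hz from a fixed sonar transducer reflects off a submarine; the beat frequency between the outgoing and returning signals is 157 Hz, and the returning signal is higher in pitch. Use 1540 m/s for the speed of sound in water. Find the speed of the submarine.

3.6 m/s

Double Doppler shift off a moving reflector: f₂ = f₀ · (v + u)/(v − u) (u > 0 toward emitter).
Returning signal is higher, so f₂ = f₀ + Δf = 33881 + 157 = 34038 Hz.
Rearranging, u = v · (f₂ − f₀)/(f₂ + f₀) = 1540 × 157/67919 ≈ 3.6 m/s.
So the submarine is moving at 3.6 m/s toward the emitter.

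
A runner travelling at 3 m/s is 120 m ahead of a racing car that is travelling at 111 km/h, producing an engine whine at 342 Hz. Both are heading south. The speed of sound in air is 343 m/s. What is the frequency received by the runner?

372 Hz

111 km/h = 30.83 m/s.
The runner is ahead, so the racing car is moving toward it while the runner is moving away from the racing car.
With source approaching and observer receding, f' = f · (v − v_o)/(v − v_s).
f' = 342 × (343 − 3)/(343 − 30.83) = 342 × 340/312.17 ≈ 372 Hz.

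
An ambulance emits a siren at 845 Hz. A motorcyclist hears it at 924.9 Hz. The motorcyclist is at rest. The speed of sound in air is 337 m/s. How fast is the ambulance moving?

f' > f, so the ambulance is approaching.
f' = f · v/(v − v_s) ⇒ v_s = v · |1 − f/f'|.
v_s = 337 × |1 − 845/924.9| = 337 × 0.08639 ≈ 29 m/s.

29 m/s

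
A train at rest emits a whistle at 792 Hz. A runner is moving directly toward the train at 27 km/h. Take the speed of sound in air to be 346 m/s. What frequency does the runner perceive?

809 Hz

27 km/h = 7.5 m/s.
Moving observer, stationary source: f' = f · (v + v_o)/v.
f' = 792 × (346 + 7.5)/346 = 792 × 353.5/346 ≈ 809 Hz.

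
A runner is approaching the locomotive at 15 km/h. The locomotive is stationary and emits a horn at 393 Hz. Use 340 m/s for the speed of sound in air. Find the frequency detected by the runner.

398 Hz

15 km/h = 4.167 m/s.
Moving observer, stationary source: f' = f · (v + v_o)/v.
f' = 393 × (340 + 4.167)/340 = 393 × 344.17/340 ≈ 398 Hz.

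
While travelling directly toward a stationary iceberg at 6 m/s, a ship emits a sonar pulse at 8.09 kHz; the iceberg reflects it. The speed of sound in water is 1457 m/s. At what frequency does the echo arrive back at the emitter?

The iceberg receives the sound from a moving source: f₁ = f₀ · v/(v − v_e) = 8.09 × 1457/1451 ≈ 8.12 kHz.
On the return leg the ship is a moving observer: f₂ = f₁ · (v + v_e)/v = 8.12 × 1463/1457 ≈ 8.16 kHz.
Equivalently f₂ = f₀ · (v + v_e)/(v − v_e).

8.16 kHz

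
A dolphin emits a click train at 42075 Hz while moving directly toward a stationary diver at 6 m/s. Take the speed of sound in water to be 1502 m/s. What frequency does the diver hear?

With the source moving toward a stationary observer, f' = f · v/(v − v_s).
f' = 42075 × 1502/(1502 − 6) = 42075 × 1502/1496 ≈ 42244 Hz.

42244 Hz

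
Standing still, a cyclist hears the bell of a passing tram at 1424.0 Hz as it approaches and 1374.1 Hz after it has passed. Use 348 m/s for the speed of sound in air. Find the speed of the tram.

f₁/f₂ = (v + v_s)/(v − v_s), so v_s = v · (f₁ − f₂)/(f₁ + f₂).
v_s = 348 × (1424.0 − 1374.1)/(1424.0 + 1374.1) = 348 × 49.9/2798.1 ≈ 6.2 m/s.

6.2 m/s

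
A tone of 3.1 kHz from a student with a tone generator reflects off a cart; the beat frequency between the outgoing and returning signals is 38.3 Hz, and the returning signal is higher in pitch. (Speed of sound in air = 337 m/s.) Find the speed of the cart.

2.07 m/s

Double Doppler shift off a moving reflector: f₂ = f₀ · (v + u)/(v − u) (u > 0 toward emitter).
Returning signal is higher, so f₂ = f₀ + Δf = 3100 + 38.3 = 3138.3 Hz.
Rearranging, u = v · (f₂ − f₀)/(f₂ + f₀) = 337 × 38.3/6238.3 ≈ 2.07 m/s.
So the cart is moving at 2.07 m/s toward the emitter.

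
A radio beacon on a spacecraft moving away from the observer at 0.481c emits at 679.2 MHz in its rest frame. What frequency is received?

402.1 MHz

Relativistic Doppler for frequency: f' = f₀ · √((1 − β)/(1 + β)).
f' = 679.2 × √(0.5190/1.4810) = 679.2 × 0.59198 ≈ 402.1 MHz.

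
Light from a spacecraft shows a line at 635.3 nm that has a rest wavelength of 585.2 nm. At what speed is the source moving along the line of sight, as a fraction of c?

0.082

λ'/λ₀ = 1.0856 > 1 (redshift), so the source is receding.
λ'/λ₀ = √((1 + β)/(1 − β)) for a receding source ⇒ β = (r² − 1)/(r² + 1) with r = λ'/λ₀.
β = (1.1786 − 1)/(1.1786 + 1) ≈ 0.082.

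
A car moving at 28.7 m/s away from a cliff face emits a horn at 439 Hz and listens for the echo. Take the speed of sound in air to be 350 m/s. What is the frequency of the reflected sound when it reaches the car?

The cliff face receives the sound from a moving source: f₁ = f₀ · v/(v + v_e) = 439 × 350/378.7 ≈ 406 Hz.
On the return leg the car is a moving observer: f₂ = f₁ · (v − v_e)/v = 406 × 321.3/350 ≈ 372 Hz.
Equivalently f₂ = f₀ · (v − v_e)/(v + v_e).

372 Hz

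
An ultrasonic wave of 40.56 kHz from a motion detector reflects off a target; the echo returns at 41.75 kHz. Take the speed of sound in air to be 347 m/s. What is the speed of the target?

5.0 m/s

Double Doppler shift off a moving reflector: f₂ = f₀ · (v + u)/(v − u) (u > 0 toward emitter).
Rearranging, u = v · (f₂ − f₀)/(f₂ + f₀) = 347 × 1.19/82.31 ≈ 5.0 m/s.
So the target is moving at 5.0 m/s toward the emitter.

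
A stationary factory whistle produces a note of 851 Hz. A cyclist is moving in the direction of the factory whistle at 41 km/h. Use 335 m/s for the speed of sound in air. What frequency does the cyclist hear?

880 Hz

41 km/h = 11.39 m/s.
Only the observer moves, toward the source, so f' = f · (v + v_o)/v.
f' = 851 × (335 + 11.39)/335 = 851 × 346.39/335 ≈ 880 Hz.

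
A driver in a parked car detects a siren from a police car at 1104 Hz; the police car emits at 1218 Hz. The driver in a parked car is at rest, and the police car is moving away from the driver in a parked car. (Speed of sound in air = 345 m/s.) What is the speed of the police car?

36 m/s

f' = f · v/(v + v_s) ⇒ v_s = v · |1 − f/f'|.
v_s = 345 × |1 − 1218/1104| = 345 × 0.1033 ≈ 36 m/s.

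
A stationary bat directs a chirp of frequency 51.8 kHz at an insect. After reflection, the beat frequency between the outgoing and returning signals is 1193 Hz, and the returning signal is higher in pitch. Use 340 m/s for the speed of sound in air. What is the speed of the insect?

3.9 m/s

Double Doppler shift off a moving reflector: f₂ = f₀ · (v + u)/(v − u) (u > 0 toward emitter).
Returning signal is higher, so f₂ = f₀ + Δf = 51800 + 1193 = 52993 Hz.
Rearranging, u = v · (f₂ − f₀)/(f₂ + f₀) = 340 × 1193/104793 ≈ 3.9 m/s.
So the insect is moving at 3.9 m/s toward the emitter.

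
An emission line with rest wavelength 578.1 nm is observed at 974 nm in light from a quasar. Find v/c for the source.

λ'/λ₀ = 1.6848 > 1 (redshift), so the source is receding.
λ'/λ₀ = √((1 + β)/(1 − β)) for a receding source ⇒ β = (r² − 1)/(r² + 1) with r = λ'/λ₀.
β = (2.8387 − 1)/(2.8387 + 1) ≈ 0.479.

0.479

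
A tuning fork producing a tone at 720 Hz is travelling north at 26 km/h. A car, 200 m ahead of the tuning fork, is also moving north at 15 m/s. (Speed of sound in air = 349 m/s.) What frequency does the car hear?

704 Hz

26 km/h = 7.222 m/s.
The car is ahead, so the tuning fork is moving toward it while the car is moving away from the tuning fork.
With source approaching and observer receding, f' = f · (v − v_o)/(v − v_s).
f' = 720 × (349 − 15)/(349 − 7.222) = 720 × 334/341.78 ≈ 704 Hz.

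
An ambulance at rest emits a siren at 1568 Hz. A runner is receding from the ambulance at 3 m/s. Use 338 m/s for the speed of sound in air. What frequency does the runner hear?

1554 Hz

Only the observer moves, away from the source, so f' = f · (v − v_o)/v.
f' = 1568 × (338 − 3)/338 = 1568 × 335/338 ≈ 1554 Hz.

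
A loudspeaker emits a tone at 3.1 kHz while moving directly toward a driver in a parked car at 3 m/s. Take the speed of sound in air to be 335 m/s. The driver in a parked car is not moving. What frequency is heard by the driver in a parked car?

Moving source, stationary observer: f' = f · v/(v − v_s) since the source is approaching.
f' = 3.1 × 335/(335 − 3) = 3.1 × 335/332 ≈ 3.13 kHz.

3.13 kHz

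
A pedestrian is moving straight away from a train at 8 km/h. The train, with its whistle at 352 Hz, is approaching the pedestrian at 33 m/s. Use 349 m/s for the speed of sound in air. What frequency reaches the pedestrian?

386 Hz

8 km/h = 2.222 m/s.
General Doppler shift: f' = f · (v − v_o)/(v − v_s).
f' = 352 × (349 − 2.222)/(349 − 33) = 352 × 346.78/316 ≈ 386 Hz.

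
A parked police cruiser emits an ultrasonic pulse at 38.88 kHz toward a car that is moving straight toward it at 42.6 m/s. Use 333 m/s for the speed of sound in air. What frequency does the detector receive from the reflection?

50.3 kHz

The car first receives the wave as a moving observer: f₁ = f₀ · (v + u)/v = 38.88 × (333 + 42.6)/333 ≈ 43.9 kHz.
On reflection it acts as a source moving toward the stationary detector: f₂ = f₁ · v/(v − u) = 43.9 × 333/290.4 ≈ 50.3 kHz.
Equivalently f₂ = f₀ · (v + u)/(v − u).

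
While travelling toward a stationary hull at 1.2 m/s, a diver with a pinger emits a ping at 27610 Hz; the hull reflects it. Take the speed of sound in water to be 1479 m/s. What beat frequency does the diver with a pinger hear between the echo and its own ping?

44.8 Hz

The hull receives the sound from a moving source: f₁ = f₀ · v/(v − v_e) = 27610 × 1479/1477.8 ≈ 27632.4 Hz.
On the return leg the diver with a pinger is a moving observer: f₂ = f₁ · (v + v_e)/v = 27632.4 × 1480.2/1479 ≈ 27654.8 Hz.
Beat against the emitted tone: |f₂ − f₀| = 2v_e·f₀/(v − v_e) = 2 × 1.2 × 27610/1477.8 ≈ 44.8 Hz.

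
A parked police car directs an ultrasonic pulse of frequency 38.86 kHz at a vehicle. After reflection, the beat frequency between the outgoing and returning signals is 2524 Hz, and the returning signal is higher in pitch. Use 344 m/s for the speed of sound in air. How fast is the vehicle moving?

Double Doppler shift off a moving reflector: f₂ = f₀ · (v + u)/(v − u) (u > 0 toward emitter).
Returning signal is higher, so f₂ = f₀ + Δf = 38860 + 2524 = 41384 Hz.
Rearranging, u = v · (f₂ − f₀)/(f₂ + f₀) = 344 × 2524/80244 ≈ 10.8 m/s.
So the vehicle is moving at 10.8 m/s toward the emitter.

10.8 m/s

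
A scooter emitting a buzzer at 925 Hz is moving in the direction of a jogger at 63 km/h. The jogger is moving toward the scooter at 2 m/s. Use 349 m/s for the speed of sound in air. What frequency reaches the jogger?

979 Hz

63 km/h = 17.5 m/s.
General Doppler shift: f' = f · (v + v_o)/(v − v_s).
f' = 925 × (349 + 2)/(349 − 17.5) = 925 × 351/331.5 ≈ 979 Hz.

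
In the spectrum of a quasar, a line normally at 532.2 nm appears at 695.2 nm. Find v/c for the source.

0.261

λ'/λ₀ = 1.3063 > 1 (redshift), so the source is receding.
λ'/λ₀ = √((1 + β)/(1 − β)) for a receding source ⇒ β = (r² − 1)/(r² + 1) with r = λ'/λ₀.
β = (1.7064 − 1)/(1.7064 + 1) ≈ 0.261.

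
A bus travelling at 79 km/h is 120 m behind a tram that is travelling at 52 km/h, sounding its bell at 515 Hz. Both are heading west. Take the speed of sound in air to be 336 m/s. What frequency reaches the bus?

526 Hz

52 km/h = 14.44 m/s; 79 km/h = 21.94 m/s.
The bus is behind, so the tram is moving away from it while the bus is moving toward the tram.
Both move, so f' = f · (v + v_o)/(v + v_s).
f' = 515 × (336 + 21.94)/(336 + 14.44) = 515 × 357.94/350.44 ≈ 526 Hz.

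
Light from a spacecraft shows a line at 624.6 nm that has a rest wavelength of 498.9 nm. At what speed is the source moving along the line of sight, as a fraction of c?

λ'/λ₀ = 1.2520 > 1 (redshift), so the source is receding.
λ'/λ₀ = √((1 + β)/(1 − β)) for a receding source ⇒ β = (r² − 1)/(r² + 1) with r = λ'/λ₀.
β = (1.5674 − 1)/(1.5674 + 1) ≈ 0.221.

0.221c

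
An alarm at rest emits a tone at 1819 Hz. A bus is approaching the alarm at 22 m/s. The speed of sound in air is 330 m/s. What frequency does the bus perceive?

Moving observer, stationary source: f' = f · (v + v_o)/v.
f' = 1819 × (330 + 22)/330 = 1819 × 352/330 ≈ 1940 Hz.

1940 Hz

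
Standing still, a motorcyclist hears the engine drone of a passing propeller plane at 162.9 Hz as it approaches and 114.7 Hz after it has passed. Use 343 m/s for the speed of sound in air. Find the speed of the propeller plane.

f₁/f₂ = (v + v_s)/(v − v_s), so v_s = v · (f₁ − f₂)/(f₁ + f₂).
v_s = 343 × (162.9 − 114.7)/(162.9 + 114.7) = 343 × 48.2/277.6 ≈ 60 m/s.

60 m/s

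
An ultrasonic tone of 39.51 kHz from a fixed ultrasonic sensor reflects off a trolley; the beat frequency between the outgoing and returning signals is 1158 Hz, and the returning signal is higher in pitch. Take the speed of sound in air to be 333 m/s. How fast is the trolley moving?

Double Doppler shift off a moving reflector: f₂ = f₀ · (v + u)/(v − u) (u > 0 toward emitter).
Returning signal is higher, so f₂ = f₀ + Δf = 39510 + 1158 = 40668 Hz.
Rearranging, u = v · (f₂ − f₀)/(f₂ + f₀) = 333 × 1158/80178 ≈ 4.8 m/s.
So the trolley is moving at 4.8 m/s toward the emitter.

4.8 m/s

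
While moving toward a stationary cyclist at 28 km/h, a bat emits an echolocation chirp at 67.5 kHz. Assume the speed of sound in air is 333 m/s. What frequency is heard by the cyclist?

69.1 kHz

28 km/h = 7.778 m/s.
Only the source moves, toward the listener, so f' = f · v/(v − v_s).
f' = 67.5 × 333/(333 − 7.778) = 67.5 × 333/325.2 ≈ 69.1 kHz.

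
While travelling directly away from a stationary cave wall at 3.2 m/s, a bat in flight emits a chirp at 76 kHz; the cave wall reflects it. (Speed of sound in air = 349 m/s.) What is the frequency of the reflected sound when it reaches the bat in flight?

The cave wall receives the sound from a moving source: f₁ = f₀ · v/(v + v_e) = 76 × 349/352.2 ≈ 75.3 kHz.
On the return leg the bat in flight is a moving observer: f₂ = f₁ · (v − v_e)/v = 75.3 × 345.8/349 ≈ 74.6 kHz.
Equivalently f₂ = f₀ · (v − v_e)/(v + v_e).

74.6 kHz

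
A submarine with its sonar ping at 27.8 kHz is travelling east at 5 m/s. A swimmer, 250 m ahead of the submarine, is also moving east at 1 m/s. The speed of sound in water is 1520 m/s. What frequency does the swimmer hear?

27.9 kHz

The swimmer is ahead, so the submarine is moving toward it while the swimmer is moving away from the submarine.
General Doppler shift: f' = f · (v − v_o)/(v − v_s).
f' = 27.8 × (1520 − 1)/(1520 − 5) = 27.8 × 1519/1515 ≈ 27.9 kHz.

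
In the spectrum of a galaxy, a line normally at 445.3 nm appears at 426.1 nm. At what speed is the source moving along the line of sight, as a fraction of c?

0.044c

λ'/λ₀ = 0.9569 < 1 (blueshift), so the source is approaching.
λ'/λ₀ = √((1 − β)/(1 + β)) for an approaching source ⇒ β = (1 − r²)/(1 + r²) with r = λ'/λ₀.
β = (1 − 0.9156)/(1 + 0.9156) ≈ 0.044.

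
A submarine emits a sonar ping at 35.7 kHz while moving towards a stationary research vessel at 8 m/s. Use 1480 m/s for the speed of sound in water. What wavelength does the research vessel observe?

Moving source, stationary observer: f' = f · v/(v − v_s) since the source is approaching.
f' = 35.7 × 1480/(1480 − 8) ≈ 35.9 kHz.
λ' = v/f' = 1480/35894 ≈ 4.1 cm.

4.1 cm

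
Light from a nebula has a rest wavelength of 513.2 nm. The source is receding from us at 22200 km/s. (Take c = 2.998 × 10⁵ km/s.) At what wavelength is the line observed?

552.7 nm

β = v/c = 22200/299800 = 0.0740.
Relativistic Doppler for wavelength: λ' = λ₀ · √((1 + β)/(1 − β)).
λ' = 513.2 × √(1.0740/0.9260) = 513.2 × 1.07701 ≈ 552.7 nm.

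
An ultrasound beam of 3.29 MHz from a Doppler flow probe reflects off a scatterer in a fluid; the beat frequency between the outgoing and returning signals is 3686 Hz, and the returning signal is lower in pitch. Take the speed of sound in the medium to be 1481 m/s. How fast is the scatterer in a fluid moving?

Double Doppler shift off a moving reflector: f₂ = f₀ · (v + u)/(v − u) (u > 0 toward emitter).
Returning signal is lower, so f₂ = f₀ − Δf = 3290000 − 3686 = 3286314 Hz.
Rearranging, u = v · (f₂ − f₀)/(f₂ + f₀) = 1481 × -3686/6576314 ≈ -0.83 m/s.
So the scatterer in a fluid is moving at 0.83 m/s away from the emitter.

0.83 m/s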